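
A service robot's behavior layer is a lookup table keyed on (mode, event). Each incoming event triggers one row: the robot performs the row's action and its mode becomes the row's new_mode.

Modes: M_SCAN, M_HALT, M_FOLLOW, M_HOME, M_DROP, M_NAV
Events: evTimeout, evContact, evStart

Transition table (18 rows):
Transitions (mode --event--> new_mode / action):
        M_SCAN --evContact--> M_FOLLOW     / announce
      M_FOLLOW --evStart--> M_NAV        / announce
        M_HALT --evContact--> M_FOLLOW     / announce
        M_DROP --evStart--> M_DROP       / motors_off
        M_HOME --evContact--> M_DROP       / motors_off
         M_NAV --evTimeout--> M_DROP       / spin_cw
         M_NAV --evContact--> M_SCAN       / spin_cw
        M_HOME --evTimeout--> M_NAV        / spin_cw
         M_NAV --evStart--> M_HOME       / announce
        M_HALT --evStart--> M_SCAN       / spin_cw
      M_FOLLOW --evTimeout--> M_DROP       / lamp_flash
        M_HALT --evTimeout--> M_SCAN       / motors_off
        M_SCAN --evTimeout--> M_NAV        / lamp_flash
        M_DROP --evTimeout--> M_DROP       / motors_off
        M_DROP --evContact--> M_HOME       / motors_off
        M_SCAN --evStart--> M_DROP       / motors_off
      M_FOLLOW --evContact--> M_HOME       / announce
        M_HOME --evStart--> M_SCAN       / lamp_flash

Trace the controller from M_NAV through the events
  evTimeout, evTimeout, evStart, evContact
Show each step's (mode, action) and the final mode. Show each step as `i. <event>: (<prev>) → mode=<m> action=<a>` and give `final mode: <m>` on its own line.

final mode: M_HOME

1. evTimeout: (M_NAV) → mode=M_DROP action=spin_cw
2. evTimeout: (M_DROP) → mode=M_DROP action=motors_off
3. evStart: (M_DROP) → mode=M_DROP action=motors_off
4. evContact: (M_DROP) → mode=M_HOME action=motors_off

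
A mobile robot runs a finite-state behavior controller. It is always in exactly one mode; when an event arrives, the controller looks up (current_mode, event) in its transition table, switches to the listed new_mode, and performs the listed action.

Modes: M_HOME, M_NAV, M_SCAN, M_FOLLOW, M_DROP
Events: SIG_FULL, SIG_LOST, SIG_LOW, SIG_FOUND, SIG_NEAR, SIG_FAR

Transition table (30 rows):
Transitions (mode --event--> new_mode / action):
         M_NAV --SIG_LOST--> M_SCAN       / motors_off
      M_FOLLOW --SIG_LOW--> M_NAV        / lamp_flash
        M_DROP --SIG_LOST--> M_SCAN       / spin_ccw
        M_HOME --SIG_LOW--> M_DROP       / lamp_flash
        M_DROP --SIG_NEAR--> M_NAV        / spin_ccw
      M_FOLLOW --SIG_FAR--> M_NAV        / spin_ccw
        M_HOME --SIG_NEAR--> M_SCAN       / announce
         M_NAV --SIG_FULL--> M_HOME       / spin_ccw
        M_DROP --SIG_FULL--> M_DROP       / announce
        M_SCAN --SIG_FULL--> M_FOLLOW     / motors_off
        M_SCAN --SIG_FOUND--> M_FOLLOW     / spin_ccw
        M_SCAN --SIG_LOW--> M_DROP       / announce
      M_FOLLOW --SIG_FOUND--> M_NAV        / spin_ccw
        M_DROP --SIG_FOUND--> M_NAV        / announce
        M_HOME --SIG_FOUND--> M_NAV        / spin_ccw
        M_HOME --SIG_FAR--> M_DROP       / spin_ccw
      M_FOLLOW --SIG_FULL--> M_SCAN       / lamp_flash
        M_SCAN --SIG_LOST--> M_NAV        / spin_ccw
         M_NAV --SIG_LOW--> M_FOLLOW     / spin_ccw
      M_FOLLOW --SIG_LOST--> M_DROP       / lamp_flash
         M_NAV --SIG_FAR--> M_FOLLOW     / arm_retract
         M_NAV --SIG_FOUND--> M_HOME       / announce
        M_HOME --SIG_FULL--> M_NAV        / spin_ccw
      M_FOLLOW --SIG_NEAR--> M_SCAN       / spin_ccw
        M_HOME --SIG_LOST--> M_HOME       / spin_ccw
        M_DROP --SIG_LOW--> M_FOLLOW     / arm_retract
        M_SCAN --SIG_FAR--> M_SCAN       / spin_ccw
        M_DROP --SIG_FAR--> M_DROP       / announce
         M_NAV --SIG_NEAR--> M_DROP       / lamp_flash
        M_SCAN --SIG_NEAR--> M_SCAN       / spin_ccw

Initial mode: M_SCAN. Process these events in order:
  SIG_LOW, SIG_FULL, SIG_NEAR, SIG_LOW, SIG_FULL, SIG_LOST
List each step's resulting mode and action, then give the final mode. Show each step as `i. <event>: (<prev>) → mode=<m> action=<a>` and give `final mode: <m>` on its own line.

1. SIG_LOW: (M_SCAN) → mode=M_DROP action=announce
2. SIG_FULL: (M_DROP) → mode=M_DROP action=announce
3. SIG_NEAR: (M_DROP) → mode=M_NAV action=spin_ccw
4. SIG_LOW: (M_NAV) → mode=M_FOLLOW action=spin_ccw
5. SIG_FULL: (M_FOLLOW) → mode=M_SCAN action=lamp_flash
6. SIG_LOST: (M_SCAN) → mode=M_NAV action=spin_ccw

final mode: M_NAV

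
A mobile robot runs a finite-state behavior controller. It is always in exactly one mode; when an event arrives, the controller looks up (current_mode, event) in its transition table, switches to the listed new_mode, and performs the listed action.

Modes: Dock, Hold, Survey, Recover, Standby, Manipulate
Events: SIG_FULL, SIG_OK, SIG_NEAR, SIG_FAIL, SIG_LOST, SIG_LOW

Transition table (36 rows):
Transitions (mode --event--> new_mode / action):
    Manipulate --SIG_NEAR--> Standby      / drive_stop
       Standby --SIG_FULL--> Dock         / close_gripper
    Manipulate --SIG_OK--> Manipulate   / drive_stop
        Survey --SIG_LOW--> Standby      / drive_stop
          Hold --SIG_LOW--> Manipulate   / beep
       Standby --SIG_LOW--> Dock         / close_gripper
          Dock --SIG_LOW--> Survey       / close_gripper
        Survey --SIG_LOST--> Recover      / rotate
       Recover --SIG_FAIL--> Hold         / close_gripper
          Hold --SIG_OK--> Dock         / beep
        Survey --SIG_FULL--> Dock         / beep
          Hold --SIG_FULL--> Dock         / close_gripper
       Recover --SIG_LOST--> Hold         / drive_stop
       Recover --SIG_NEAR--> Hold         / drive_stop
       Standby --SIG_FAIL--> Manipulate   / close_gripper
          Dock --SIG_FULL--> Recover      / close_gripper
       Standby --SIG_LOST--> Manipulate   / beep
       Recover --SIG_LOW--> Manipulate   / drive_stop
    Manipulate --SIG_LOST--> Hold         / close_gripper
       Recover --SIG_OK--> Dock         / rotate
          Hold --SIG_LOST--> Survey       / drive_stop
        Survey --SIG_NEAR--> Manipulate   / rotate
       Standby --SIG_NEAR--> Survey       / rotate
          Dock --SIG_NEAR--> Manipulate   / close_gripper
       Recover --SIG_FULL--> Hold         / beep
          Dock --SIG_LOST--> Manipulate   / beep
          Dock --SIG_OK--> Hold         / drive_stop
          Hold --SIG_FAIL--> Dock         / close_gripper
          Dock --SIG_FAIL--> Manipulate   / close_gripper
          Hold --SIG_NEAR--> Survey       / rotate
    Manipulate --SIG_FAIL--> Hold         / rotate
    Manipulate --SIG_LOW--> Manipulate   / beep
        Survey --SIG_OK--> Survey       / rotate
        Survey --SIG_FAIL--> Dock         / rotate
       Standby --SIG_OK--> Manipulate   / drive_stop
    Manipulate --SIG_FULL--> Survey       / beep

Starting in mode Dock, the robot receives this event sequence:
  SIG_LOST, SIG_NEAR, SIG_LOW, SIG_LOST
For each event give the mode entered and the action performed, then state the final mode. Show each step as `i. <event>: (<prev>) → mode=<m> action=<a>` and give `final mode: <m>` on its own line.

final mode: Manipulate

1. SIG_LOST: (Dock) → mode=Manipulate action=beep
2. SIG_NEAR: (Manipulate) → mode=Standby action=drive_stop
3. SIG_LOW: (Standby) → mode=Dock action=close_gripper
4. SIG_LOST: (Dock) → mode=Manipulate action=beep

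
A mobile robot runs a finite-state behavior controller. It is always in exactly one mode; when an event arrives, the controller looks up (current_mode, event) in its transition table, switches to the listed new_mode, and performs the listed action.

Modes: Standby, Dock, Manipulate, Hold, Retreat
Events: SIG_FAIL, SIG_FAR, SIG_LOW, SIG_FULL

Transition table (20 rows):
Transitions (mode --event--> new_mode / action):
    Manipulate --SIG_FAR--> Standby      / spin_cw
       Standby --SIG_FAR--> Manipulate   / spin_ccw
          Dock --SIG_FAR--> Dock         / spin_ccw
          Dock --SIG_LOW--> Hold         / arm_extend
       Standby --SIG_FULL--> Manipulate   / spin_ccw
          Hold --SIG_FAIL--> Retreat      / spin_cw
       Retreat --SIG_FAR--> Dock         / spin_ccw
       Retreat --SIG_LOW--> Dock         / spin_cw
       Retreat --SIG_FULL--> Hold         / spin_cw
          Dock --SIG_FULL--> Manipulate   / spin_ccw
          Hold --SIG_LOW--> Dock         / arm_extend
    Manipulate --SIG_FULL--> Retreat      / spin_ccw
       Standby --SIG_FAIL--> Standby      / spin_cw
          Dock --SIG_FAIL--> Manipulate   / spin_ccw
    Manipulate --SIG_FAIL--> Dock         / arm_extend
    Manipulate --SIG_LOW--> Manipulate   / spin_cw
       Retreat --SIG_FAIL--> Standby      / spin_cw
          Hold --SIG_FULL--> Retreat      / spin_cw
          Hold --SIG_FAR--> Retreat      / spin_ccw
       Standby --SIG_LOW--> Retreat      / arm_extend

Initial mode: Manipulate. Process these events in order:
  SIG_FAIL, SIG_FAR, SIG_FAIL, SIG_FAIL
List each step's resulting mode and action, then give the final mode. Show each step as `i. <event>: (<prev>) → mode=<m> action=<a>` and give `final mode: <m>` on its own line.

1. SIG_FAIL: (Manipulate) → mode=Dock action=arm_extend
2. SIG_FAR: (Dock) → mode=Dock action=spin_ccw
3. SIG_FAIL: (Dock) → mode=Manipulate action=spin_ccw
4. SIG_FAIL: (Manipulate) → mode=Dock action=arm_extend

final mode: Dock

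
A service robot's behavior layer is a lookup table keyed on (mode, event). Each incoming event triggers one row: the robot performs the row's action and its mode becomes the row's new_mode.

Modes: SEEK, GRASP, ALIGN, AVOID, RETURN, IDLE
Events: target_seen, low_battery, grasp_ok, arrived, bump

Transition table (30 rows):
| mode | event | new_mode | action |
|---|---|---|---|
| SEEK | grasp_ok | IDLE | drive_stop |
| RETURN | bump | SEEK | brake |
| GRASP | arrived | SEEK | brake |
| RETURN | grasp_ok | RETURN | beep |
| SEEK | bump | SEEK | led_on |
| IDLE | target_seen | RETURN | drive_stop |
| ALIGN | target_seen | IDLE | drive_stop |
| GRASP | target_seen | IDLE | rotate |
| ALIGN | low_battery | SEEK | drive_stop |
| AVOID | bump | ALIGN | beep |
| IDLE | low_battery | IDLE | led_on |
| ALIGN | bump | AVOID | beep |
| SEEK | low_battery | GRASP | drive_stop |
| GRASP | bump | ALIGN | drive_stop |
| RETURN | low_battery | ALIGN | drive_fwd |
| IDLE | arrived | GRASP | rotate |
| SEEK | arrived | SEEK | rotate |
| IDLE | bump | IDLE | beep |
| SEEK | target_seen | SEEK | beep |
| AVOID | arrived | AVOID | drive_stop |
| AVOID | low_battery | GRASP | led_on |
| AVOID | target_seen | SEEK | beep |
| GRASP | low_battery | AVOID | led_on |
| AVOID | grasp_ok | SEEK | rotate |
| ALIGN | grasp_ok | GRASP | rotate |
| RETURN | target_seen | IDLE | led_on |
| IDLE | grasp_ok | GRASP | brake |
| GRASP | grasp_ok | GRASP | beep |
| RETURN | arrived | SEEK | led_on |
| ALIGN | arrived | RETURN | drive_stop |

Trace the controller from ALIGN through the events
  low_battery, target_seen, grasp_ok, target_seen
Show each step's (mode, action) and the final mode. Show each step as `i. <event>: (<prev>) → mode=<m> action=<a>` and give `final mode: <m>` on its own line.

final mode: RETURN

1. low_battery: (ALIGN) → mode=SEEK action=drive_stop
2. target_seen: (SEEK) → mode=SEEK action=beep
3. grasp_ok: (SEEK) → mode=IDLE action=drive_stop
4. target_seen: (IDLE) → mode=RETURN action=drive_stop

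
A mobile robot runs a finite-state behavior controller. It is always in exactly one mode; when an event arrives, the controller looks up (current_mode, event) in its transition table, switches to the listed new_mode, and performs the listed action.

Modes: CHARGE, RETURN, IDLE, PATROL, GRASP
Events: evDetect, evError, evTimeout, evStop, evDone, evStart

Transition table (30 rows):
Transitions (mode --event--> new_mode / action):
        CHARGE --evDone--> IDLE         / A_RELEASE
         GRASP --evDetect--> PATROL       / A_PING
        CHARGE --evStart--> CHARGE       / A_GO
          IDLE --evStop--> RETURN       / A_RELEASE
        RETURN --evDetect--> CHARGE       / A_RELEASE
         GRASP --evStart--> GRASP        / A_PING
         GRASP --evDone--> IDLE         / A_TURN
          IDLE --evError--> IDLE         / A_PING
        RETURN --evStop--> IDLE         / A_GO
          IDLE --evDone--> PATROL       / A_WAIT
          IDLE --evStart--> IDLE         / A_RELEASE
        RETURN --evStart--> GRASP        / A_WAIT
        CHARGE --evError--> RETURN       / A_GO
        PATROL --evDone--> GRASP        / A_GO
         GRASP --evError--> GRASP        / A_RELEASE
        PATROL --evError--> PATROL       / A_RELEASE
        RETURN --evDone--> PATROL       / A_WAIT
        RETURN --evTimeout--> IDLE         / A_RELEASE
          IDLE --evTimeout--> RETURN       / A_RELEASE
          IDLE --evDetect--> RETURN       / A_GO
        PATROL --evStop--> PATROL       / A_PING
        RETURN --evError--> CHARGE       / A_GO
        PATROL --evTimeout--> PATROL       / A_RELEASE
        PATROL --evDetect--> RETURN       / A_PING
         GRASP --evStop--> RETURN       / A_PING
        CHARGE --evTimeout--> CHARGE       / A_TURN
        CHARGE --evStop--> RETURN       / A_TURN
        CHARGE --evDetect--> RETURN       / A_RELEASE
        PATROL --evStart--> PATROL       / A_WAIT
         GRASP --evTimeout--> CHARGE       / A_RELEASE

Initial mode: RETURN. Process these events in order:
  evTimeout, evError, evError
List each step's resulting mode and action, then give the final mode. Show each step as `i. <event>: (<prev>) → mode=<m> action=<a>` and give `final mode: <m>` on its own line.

1. evTimeout: (RETURN) → mode=IDLE action=A_RELEASE
2. evError: (IDLE) → mode=IDLE action=A_PING
3. evError: (IDLE) → mode=IDLE action=A_PING

final mode: IDLE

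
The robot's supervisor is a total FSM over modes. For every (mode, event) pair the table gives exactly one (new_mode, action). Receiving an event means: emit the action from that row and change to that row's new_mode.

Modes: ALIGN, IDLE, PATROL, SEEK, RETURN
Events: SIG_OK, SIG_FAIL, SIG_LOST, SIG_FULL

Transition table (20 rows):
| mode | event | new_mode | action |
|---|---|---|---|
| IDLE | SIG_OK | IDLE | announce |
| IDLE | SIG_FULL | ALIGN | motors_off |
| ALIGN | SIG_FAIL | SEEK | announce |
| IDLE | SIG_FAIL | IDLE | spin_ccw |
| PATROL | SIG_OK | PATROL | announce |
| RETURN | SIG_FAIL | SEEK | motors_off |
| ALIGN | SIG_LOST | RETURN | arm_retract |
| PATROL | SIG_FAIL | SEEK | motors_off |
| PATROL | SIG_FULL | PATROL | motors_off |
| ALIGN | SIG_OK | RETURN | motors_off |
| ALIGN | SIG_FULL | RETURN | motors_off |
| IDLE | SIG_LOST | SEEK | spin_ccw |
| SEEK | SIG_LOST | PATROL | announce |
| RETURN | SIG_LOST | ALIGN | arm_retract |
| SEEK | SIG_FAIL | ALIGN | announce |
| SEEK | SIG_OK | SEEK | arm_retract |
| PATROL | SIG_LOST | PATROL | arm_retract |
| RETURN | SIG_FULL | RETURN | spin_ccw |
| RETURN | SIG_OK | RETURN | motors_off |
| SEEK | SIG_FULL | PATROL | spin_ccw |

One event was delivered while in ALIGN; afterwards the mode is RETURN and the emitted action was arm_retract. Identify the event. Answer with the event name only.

try SIG_OK: (ALIGN, SIG_OK) → (RETURN, motors_off)
try SIG_FAIL: (ALIGN, SIG_FAIL) → (SEEK, announce)
try SIG_LOST: (ALIGN, SIG_LOST) → (RETURN, arm_retract)  ← matches
try SIG_FULL: (ALIGN, SIG_FULL) → (RETURN, motors_off)

SIG_LOST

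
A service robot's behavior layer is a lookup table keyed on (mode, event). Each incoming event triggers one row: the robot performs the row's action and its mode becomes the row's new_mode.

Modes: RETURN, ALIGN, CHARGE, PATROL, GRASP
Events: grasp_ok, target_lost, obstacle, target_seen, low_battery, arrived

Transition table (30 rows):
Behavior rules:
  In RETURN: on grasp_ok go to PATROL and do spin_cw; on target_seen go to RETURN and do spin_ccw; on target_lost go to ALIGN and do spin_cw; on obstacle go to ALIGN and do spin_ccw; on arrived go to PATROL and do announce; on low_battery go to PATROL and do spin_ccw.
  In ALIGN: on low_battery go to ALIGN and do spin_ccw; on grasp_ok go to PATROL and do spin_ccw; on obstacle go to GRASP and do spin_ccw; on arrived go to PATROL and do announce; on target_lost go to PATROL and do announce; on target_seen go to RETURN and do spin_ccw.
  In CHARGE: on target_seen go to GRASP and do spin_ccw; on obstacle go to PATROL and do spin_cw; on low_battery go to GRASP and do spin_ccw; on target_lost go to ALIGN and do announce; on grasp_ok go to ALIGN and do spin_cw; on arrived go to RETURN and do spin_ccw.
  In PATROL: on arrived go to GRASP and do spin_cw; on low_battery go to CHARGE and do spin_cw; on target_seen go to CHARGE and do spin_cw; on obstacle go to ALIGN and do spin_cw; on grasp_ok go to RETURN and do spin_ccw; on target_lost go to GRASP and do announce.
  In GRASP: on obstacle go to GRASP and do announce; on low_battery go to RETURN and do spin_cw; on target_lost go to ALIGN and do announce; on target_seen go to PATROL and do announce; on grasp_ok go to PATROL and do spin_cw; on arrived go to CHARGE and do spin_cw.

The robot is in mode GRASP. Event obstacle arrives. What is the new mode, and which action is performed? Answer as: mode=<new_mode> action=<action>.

current mode = GRASP; filter table to that mode:
  (GRASP, obstacle) → (GRASP, announce)  ← event matches
  (GRASP, low_battery) → (RETURN, spin_cw)
  (GRASP, target_lost) → (ALIGN, announce)
  (GRASP, target_seen) → (PATROL, announce)
  (GRASP, grasp_ok) → (PATROL, spin_cw)
  (GRASP, arrived) → (CHARGE, spin_cw)
event = obstacle selects (GRASP, announce)

mode=GRASP action=announce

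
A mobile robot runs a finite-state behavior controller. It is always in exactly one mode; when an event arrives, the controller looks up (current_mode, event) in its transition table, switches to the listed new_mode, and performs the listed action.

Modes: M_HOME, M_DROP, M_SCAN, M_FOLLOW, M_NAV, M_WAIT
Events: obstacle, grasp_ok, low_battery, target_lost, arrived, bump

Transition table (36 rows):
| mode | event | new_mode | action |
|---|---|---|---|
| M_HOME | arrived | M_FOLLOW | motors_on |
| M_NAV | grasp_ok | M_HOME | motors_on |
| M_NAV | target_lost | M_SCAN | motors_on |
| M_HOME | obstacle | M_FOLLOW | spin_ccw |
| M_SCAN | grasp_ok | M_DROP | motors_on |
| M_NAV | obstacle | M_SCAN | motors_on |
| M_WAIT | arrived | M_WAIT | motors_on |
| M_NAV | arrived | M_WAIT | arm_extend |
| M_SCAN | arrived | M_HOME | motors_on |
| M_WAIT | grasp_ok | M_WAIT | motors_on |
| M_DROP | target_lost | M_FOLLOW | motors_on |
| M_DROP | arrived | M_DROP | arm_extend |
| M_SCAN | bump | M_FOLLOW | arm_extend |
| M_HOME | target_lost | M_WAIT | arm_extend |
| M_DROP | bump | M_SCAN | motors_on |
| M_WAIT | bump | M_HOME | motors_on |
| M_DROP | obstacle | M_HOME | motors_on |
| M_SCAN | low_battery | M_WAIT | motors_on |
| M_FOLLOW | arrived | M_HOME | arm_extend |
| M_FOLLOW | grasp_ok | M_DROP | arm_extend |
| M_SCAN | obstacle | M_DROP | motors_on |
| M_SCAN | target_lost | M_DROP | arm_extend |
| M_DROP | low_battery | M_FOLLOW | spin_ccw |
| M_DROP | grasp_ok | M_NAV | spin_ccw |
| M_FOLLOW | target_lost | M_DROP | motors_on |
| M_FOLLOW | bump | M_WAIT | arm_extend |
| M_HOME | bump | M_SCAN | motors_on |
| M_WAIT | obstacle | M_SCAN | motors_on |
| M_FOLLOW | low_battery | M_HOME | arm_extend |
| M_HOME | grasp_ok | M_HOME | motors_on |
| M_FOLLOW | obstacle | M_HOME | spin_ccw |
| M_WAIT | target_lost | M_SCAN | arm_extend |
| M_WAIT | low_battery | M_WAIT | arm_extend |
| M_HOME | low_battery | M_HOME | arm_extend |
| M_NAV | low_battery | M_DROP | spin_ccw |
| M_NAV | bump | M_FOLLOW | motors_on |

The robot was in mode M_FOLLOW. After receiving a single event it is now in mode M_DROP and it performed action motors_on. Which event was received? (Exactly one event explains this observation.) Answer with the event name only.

try obstacle: (M_FOLLOW, obstacle) → (M_HOME, spin_ccw)
try grasp_ok: (M_FOLLOW, grasp_ok) → (M_DROP, arm_extend)
try low_battery: (M_FOLLOW, low_battery) → (M_HOME, arm_extend)
try target_lost: (M_FOLLOW, target_lost) → (M_DROP, motors_on)  ← matches
try arrived: (M_FOLLOW, arrived) → (M_HOME, arm_extend)
try bump: (M_FOLLOW, bump) → (M_WAIT, arm_extend)

target_lost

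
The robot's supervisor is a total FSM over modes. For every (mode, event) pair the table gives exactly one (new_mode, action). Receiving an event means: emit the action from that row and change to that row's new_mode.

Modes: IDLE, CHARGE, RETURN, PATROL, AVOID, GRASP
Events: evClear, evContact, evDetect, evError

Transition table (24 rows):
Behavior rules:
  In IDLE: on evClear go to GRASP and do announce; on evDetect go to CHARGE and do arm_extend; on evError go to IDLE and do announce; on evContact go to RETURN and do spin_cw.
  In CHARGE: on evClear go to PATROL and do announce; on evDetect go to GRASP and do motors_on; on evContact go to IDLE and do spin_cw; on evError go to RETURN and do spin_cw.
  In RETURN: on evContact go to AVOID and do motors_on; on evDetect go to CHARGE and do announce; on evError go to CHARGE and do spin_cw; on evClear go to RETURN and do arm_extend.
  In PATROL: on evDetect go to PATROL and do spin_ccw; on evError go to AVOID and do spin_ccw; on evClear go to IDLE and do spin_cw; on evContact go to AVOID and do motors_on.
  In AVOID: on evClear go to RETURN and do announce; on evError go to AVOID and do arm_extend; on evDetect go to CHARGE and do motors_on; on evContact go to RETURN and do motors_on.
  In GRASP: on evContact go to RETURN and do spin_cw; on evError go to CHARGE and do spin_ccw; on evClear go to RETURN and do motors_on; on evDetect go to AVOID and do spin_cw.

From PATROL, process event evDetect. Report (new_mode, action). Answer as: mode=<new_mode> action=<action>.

current mode = PATROL; filter table to that mode:
  (PATROL, evDetect) → (PATROL, spin_ccw)  ← event matches
  (PATROL, evError) → (AVOID, spin_ccw)
  (PATROL, evClear) → (IDLE, spin_cw)
  (PATROL, evContact) → (AVOID, motors_on)
event = evDetect selects (PATROL, spin_ccw)

mode=PATROL action=spin_ccw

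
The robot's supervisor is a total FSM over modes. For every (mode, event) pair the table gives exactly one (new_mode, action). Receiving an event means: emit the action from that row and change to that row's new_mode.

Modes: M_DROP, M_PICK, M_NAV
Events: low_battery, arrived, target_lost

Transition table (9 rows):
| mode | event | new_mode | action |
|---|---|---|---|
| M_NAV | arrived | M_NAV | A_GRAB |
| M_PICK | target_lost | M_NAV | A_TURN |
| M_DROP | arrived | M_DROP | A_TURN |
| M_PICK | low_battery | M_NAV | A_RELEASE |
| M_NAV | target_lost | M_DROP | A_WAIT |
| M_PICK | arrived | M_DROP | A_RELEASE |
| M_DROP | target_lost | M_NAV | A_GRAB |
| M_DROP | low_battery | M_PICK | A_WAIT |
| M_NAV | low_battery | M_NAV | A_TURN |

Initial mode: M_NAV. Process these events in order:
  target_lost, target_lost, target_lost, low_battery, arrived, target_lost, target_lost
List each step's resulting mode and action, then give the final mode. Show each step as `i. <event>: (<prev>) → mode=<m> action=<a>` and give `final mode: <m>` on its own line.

final mode: M_DROP

1. target_lost: (M_NAV) → mode=M_DROP action=A_WAIT
2. target_lost: (M_DROP) → mode=M_NAV action=A_GRAB
3. target_lost: (M_NAV) → mode=M_DROP action=A_WAIT
4. low_battery: (M_DROP) → mode=M_PICK action=A_WAIT
5. arrived: (M_PICK) → mode=M_DROP action=A_RELEASE
6. target_lost: (M_DROP) → mode=M_NAV action=A_GRAB
7. target_lost: (M_NAV) → mode=M_DROP action=A_WAIT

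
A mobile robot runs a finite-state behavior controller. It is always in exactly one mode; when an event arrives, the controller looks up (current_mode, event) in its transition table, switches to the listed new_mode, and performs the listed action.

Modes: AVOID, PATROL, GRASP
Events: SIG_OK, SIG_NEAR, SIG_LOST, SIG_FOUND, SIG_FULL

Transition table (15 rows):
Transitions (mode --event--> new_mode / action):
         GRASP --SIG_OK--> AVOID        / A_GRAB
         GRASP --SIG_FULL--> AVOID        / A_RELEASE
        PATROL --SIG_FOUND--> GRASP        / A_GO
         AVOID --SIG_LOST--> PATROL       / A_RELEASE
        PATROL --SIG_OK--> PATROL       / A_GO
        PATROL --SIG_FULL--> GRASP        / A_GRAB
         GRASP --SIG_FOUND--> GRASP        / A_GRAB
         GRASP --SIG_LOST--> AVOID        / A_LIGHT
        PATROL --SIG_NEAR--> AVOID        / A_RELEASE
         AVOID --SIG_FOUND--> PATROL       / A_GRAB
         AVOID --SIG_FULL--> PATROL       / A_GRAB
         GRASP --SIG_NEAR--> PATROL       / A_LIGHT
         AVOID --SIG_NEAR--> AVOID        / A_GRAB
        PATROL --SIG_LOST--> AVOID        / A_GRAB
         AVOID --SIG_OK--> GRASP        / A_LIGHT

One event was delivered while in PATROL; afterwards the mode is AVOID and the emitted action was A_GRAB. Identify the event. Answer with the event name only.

try SIG_OK: (PATROL, SIG_OK) → (PATROL, A_GO)
try SIG_NEAR: (PATROL, SIG_NEAR) → (AVOID, A_RELEASE)
try SIG_LOST: (PATROL, SIG_LOST) → (AVOID, A_GRAB)  ← matches
try SIG_FOUND: (PATROL, SIG_FOUND) → (GRASP, A_GO)
try SIG_FULL: (PATROL, SIG_FULL) → (GRASP, A_GRAB)

SIG_LOST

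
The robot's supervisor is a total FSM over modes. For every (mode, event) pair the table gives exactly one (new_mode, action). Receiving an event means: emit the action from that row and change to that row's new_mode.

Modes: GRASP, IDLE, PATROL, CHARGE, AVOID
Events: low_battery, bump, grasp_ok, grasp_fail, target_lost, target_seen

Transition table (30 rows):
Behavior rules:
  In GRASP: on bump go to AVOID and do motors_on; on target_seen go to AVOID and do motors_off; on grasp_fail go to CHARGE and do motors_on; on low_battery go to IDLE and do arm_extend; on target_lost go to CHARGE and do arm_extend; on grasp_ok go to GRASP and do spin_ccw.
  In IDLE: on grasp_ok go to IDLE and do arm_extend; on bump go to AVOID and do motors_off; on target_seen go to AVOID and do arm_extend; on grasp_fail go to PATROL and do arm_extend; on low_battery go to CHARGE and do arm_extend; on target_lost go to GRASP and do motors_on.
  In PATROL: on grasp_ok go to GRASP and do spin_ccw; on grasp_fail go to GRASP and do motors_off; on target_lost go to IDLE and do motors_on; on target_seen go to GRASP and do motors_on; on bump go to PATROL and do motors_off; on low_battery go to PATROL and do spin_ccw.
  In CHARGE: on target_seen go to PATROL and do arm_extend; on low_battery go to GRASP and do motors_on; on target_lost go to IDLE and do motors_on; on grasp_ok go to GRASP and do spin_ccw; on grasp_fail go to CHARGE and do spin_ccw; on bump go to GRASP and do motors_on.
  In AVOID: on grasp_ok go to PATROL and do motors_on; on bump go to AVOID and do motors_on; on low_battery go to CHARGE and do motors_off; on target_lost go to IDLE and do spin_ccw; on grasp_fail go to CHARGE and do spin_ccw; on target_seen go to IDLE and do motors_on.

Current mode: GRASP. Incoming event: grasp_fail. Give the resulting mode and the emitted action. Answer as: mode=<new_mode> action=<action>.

current mode = GRASP; filter table to that mode:
  (GRASP, bump) → (AVOID, motors_on)
  (GRASP, target_seen) → (AVOID, motors_off)
  (GRASP, grasp_fail) → (CHARGE, motors_on)  ← event matches
  (GRASP, low_battery) → (IDLE, arm_extend)
  (GRASP, target_lost) → (CHARGE, arm_extend)
  (GRASP, grasp_ok) → (GRASP, spin_ccw)
event = grasp_fail selects (CHARGE, motors_on)

mode=CHARGE action=motors_on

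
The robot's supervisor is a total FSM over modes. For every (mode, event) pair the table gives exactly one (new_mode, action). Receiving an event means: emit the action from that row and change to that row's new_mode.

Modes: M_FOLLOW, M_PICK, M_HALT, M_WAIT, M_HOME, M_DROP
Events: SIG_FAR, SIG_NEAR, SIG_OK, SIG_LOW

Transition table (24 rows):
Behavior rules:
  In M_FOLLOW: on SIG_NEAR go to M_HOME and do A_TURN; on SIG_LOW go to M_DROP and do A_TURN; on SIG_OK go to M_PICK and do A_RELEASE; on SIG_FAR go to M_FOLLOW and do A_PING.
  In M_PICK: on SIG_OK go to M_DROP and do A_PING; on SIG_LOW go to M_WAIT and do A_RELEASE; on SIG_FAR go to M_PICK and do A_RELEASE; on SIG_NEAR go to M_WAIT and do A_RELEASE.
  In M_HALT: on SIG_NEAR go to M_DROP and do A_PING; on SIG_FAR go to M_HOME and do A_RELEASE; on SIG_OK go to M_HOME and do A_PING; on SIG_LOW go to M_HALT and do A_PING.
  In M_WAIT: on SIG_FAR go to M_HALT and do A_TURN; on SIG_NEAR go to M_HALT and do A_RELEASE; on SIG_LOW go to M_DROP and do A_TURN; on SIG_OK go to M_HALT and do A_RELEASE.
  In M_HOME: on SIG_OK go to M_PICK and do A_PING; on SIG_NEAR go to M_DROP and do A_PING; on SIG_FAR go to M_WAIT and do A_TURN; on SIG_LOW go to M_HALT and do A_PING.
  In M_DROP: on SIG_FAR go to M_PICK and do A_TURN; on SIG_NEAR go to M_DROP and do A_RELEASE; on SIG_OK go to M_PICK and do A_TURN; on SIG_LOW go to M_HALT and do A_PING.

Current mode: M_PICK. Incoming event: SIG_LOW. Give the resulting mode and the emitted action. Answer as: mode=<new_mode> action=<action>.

mode=M_WAIT action=A_RELEASE

current mode = M_PICK; filter table to that mode:
  (M_PICK, SIG_OK) → (M_DROP, A_PING)
  (M_PICK, SIG_LOW) → (M_WAIT, A_RELEASE)  ← event matches
  (M_PICK, SIG_FAR) → (M_PICK, A_RELEASE)
  (M_PICK, SIG_NEAR) → (M_WAIT, A_RELEASE)
event = SIG_LOW selects (M_WAIT, A_RELEASE)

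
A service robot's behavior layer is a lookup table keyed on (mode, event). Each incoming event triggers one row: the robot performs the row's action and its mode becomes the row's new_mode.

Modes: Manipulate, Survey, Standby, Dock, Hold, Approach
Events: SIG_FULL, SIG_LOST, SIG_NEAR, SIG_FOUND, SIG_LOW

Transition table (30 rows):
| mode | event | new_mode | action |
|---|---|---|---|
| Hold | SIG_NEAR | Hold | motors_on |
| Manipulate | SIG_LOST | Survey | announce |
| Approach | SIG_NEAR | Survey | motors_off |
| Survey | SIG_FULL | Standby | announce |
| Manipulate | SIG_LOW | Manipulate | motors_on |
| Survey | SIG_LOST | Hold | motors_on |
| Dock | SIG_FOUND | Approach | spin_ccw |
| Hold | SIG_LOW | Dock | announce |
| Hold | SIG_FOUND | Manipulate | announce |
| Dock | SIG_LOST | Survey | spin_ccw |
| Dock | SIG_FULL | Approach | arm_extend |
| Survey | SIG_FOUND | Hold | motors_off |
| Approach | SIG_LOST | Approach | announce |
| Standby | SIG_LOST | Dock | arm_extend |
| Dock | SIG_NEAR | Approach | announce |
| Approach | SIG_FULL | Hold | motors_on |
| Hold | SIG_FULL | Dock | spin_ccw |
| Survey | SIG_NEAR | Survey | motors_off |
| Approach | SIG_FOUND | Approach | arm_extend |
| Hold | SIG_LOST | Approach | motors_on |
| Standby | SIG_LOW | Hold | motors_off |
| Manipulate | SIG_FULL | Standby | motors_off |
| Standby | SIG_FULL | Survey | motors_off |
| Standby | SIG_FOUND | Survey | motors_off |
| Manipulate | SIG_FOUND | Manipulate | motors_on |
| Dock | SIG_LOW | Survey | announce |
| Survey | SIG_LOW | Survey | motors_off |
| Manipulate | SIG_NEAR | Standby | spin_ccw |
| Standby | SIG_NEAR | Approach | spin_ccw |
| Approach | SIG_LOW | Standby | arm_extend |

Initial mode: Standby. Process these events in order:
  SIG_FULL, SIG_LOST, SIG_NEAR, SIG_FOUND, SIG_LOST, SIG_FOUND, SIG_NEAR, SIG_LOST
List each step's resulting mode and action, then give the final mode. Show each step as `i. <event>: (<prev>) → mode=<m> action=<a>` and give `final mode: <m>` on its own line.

final mode: Approach

1. SIG_FULL: (Standby) → mode=Survey action=motors_off
2. SIG_LOST: (Survey) → mode=Hold action=motors_on
3. SIG_NEAR: (Hold) → mode=Hold action=motors_on
4. SIG_FOUND: (Hold) → mode=Manipulate action=announce
5. SIG_LOST: (Manipulate) → mode=Survey action=announce
6. SIG_FOUND: (Survey) → mode=Hold action=motors_off
7. SIG_NEAR: (Hold) → mode=Hold action=motors_on
8. SIG_LOST: (Hold) → mode=Approach action=motors_on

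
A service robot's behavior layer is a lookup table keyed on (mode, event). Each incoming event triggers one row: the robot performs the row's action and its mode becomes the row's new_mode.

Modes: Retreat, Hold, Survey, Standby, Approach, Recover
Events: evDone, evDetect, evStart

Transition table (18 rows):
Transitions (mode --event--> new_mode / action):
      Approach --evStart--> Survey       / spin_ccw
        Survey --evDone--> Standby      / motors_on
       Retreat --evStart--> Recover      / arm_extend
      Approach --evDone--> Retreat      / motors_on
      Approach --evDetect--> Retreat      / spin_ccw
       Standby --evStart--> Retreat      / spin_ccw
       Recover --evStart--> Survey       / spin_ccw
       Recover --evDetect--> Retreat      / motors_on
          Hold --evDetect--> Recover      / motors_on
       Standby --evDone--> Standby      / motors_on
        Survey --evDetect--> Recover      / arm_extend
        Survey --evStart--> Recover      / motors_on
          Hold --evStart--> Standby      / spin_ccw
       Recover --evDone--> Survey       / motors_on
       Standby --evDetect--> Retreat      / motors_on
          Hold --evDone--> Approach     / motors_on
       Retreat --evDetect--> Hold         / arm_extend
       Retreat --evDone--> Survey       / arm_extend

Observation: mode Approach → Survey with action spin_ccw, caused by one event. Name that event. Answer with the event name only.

try evDone: (Approach, evDone) → (Retreat, motors_on)
try evDetect: (Approach, evDetect) → (Retreat, spin_ccw)
try evStart: (Approach, evStart) → (Survey, spin_ccw)  ← matches

evStart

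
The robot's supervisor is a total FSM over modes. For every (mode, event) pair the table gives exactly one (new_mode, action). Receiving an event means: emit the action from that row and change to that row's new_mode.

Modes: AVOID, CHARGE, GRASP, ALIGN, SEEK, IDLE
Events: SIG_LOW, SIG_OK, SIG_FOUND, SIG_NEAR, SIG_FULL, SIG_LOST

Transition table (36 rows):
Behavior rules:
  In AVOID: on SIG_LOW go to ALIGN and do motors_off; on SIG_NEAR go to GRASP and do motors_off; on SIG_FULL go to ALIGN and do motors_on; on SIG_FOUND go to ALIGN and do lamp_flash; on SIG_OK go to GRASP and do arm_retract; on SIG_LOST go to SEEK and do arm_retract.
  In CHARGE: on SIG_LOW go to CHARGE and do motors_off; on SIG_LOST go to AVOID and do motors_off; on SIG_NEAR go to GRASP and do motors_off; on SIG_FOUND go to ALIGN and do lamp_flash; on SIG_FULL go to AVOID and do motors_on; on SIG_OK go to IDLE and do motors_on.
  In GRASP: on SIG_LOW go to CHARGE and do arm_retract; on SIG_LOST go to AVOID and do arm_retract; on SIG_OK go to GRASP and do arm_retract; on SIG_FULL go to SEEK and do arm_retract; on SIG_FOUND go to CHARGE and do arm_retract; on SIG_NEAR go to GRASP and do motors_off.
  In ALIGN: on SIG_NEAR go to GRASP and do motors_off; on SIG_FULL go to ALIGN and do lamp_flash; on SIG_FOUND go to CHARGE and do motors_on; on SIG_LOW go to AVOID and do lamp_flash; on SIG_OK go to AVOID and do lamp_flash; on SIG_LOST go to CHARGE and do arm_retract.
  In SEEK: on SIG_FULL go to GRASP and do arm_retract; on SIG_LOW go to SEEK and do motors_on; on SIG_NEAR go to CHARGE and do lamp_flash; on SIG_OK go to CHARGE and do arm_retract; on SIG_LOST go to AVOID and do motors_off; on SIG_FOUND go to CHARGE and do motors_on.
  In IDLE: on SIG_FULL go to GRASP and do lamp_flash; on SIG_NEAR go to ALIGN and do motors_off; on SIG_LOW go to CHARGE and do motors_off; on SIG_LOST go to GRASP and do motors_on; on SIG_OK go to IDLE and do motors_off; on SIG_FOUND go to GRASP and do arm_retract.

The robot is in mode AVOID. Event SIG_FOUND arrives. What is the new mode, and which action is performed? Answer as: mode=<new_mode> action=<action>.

current mode = AVOID; filter table to that mode:
  (AVOID, SIG_LOW) → (ALIGN, motors_off)
  (AVOID, SIG_NEAR) → (GRASP, motors_off)
  (AVOID, SIG_FULL) → (ALIGN, motors_on)
  (AVOID, SIG_FOUND) → (ALIGN, lamp_flash)  ← event matches
  (AVOID, SIG_OK) → (GRASP, arm_retract)
  (AVOID, SIG_LOST) → (SEEK, arm_retract)
event = SIG_FOUND selects (ALIGN, lamp_flash)

mode=ALIGN action=lamp_flash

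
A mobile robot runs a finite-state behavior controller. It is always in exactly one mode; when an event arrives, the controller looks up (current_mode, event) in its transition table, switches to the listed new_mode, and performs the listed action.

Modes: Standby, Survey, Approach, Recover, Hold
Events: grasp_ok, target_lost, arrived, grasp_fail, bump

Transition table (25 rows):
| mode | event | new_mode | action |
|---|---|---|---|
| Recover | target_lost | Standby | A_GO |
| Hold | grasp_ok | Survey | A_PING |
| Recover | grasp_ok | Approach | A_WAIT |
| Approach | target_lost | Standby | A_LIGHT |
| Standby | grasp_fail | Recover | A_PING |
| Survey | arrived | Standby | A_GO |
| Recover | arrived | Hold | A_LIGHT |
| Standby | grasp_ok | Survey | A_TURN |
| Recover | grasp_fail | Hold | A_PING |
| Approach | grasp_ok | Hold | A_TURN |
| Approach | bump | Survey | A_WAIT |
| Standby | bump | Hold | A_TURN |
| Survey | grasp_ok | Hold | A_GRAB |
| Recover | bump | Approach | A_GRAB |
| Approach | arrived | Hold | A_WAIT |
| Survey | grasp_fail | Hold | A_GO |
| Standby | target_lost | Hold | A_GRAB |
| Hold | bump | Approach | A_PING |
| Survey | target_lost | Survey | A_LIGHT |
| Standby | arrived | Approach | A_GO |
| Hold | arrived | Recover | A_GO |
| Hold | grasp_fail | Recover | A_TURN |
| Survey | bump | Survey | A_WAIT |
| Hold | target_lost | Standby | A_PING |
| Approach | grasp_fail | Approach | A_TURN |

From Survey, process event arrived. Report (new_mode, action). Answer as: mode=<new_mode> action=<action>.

mode=Standby action=A_GO

current mode = Survey; filter table to that mode:
  (Survey, arrived) → (Standby, A_GO)  ← event matches
  (Survey, grasp_ok) → (Hold, A_GRAB)
  (Survey, grasp_fail) → (Hold, A_GO)
  (Survey, target_lost) → (Survey, A_LIGHT)
  (Survey, bump) → (Survey, A_WAIT)
event = arrived selects (Standby, A_GO)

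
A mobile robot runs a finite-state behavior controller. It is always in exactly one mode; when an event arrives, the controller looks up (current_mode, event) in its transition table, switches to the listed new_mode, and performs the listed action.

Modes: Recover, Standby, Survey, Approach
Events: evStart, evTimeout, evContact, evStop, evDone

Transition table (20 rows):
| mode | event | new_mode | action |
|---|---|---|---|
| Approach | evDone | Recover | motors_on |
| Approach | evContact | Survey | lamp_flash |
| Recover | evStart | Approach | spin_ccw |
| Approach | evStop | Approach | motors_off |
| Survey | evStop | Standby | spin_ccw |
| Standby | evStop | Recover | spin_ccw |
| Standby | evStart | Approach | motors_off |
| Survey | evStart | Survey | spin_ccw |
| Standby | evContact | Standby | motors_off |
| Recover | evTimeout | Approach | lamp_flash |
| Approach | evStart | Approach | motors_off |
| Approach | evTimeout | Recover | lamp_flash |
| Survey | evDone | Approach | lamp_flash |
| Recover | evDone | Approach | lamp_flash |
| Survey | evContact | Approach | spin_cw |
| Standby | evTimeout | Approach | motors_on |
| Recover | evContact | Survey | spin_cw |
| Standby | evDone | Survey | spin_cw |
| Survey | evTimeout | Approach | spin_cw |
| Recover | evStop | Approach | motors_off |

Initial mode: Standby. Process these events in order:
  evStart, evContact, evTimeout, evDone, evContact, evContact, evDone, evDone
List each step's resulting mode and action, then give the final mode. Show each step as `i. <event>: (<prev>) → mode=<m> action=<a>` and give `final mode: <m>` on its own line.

1. evStart: (Standby) → mode=Approach action=motors_off
2. evContact: (Approach) → mode=Survey action=lamp_flash
3. evTimeout: (Survey) → mode=Approach action=spin_cw
4. evDone: (Approach) → mode=Recover action=motors_on
5. evContact: (Recover) → mode=Survey action=spin_cw
6. evContact: (Survey) → mode=Approach action=spin_cw
7. evDone: (Approach) → mode=Recover action=motors_on
8. evDone: (Recover) → mode=Approach action=lamp_flash

final mode: Approach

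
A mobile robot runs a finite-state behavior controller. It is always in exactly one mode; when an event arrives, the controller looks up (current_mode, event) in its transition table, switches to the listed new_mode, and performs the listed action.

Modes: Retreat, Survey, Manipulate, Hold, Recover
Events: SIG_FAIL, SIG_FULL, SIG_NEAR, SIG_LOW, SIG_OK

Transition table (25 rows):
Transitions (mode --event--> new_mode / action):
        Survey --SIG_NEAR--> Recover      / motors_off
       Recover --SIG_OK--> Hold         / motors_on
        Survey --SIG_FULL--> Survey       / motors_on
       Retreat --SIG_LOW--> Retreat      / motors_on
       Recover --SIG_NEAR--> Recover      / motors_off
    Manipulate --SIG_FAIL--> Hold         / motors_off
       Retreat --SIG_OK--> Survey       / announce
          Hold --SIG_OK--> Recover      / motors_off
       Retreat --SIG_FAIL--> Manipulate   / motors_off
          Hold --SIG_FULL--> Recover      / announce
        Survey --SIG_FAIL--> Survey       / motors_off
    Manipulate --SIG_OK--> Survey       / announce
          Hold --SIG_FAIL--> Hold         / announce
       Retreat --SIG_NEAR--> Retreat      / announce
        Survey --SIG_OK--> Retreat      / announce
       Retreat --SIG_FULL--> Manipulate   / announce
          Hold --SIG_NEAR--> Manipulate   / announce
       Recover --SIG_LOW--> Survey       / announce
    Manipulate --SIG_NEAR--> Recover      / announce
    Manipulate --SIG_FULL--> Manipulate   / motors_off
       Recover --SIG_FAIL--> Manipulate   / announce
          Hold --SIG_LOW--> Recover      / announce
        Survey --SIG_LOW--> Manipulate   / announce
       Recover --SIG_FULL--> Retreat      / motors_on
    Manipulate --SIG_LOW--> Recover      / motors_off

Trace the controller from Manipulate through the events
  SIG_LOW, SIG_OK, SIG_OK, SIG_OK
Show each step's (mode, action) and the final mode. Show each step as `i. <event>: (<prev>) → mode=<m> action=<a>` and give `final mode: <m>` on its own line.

final mode: Hold

1. SIG_LOW: (Manipulate) → mode=Recover action=motors_off
2. SIG_OK: (Recover) → mode=Hold action=motors_on
3. SIG_OK: (Hold) → mode=Recover action=motors_off
4. SIG_OK: (Recover) → mode=Hold action=motors_on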